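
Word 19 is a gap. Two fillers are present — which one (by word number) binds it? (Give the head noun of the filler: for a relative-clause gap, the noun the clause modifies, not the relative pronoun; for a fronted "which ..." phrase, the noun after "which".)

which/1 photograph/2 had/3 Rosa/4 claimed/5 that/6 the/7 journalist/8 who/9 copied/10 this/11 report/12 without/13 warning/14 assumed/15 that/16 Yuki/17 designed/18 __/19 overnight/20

2

The marked gap is the direct object of "designed".
Its filler is the fronted wh-phrase "which photograph", at word 2.
(The other dependency links word 8 to a gap after word 9.)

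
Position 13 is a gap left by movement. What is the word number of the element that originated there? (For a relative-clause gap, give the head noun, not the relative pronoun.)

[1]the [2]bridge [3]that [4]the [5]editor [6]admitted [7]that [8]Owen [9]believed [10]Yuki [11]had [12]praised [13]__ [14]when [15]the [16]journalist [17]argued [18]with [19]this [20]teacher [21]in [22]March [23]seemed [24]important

2

The gap at 13 is the object of "praised", inside a relative clause.
The relative pronoun is "that" (word 3); it is bound by the head noun immediately before it.
Its filler is the head noun "bridge", at word 2.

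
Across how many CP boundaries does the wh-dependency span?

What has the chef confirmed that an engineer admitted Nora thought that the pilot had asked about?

"what" is extracted from the PP object of "asked".
Boundaries crossed, outermost first: [that], [Ø], [that] — 3 in total.

3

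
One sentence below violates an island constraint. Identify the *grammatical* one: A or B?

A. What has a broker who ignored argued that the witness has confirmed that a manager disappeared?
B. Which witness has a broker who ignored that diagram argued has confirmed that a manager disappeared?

In A, the wh-phrase is extracted from inside a complex-NP island (relative clause) (introduced by "who"), which blocks movement.
In B, the extraction path crosses only that-complement boundaries, which are transparent.
So B is grammatical.

B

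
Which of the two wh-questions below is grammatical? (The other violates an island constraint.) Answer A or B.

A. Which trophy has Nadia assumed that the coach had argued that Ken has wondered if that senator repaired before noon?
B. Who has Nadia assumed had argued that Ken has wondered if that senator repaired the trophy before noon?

B

In A, the wh-phrase is extracted from inside a wh-island (introduced by "if"), which blocks movement.
In B, the extraction path crosses only that-complement boundaries, which are transparent.
So B is grammatical.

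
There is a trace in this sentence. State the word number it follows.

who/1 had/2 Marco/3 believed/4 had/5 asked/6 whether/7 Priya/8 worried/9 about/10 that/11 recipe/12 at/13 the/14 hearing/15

The displaced element is "who" (word 1).
It is linked across 1 clause boundary (Ø).
It functions as the subject of "asked", so the gap sits immediately after word 4 ("believed").
Base order: Marco had believed that who had asked whether Priya worried about that recipe at the hearing.

4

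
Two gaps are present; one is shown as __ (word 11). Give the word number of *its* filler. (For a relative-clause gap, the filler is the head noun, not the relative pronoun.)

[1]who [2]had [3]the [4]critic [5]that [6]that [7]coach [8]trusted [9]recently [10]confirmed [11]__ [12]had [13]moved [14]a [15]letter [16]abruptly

1

The marked gap is the subject of "moved".
Its filler is the fronted wh-phrase "who", at word 1.
(The other dependency links word 4 to a gap after word 8.)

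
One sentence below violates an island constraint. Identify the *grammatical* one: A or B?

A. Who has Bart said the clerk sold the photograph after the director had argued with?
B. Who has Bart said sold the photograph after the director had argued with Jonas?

In A, the wh-phrase is extracted from inside an adjunct island (introduced by "after"), which blocks movement.
In B, the extraction path crosses only that-complement boundaries, which are transparent.
So B is grammatical.

B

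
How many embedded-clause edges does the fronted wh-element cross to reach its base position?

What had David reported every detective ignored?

1

"what" is extracted from the object of "ignored".
Boundaries crossed, outermost first: [Ø] — 1 in total.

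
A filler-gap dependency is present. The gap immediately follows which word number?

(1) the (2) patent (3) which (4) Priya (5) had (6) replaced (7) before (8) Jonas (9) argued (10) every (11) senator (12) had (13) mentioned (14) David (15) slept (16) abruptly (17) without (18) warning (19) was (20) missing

The displaced element is "the patent" (word 2).
It functions as the direct object of "replaced", so the gap sits immediately after word 6 ("replaced").
Base order: Priya had replaced the patent before Jonas argued every senator had mentioned David slept abruptly without warning.

6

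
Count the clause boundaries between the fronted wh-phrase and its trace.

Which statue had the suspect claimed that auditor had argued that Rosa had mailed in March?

"which statue" is extracted from the object of "mailed".
Boundaries crossed, outermost first: [Ø], [that] — 2 in total.

2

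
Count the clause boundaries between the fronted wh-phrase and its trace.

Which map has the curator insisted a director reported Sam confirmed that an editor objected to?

"which map" is extracted from the PP object of "objected".
Boundaries crossed, outermost first: [Ø], [Ø], [that] — 3 in total.

3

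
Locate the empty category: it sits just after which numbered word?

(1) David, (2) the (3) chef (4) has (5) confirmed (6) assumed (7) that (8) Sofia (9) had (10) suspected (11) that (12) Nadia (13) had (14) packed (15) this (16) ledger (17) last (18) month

5

The displaced element is "David" (word 1).
It is linked across 1 clause boundary (Ø).
It functions as the subject of "assumed", so the gap sits immediately after word 5 ("confirmed").
Base order: The chef has confirmed that David assumed that Sofia had suspected that Nadia had packed this ledger last month.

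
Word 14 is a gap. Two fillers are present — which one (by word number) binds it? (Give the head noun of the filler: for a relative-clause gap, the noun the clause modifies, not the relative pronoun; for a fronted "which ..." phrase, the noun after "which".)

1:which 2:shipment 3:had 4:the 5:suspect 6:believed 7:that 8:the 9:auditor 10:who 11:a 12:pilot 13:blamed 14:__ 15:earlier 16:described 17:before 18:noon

The marked gap is inside the relative clause, the direct object of "blamed".
Its filler is the head noun "auditor" (via "who"), at word 9.
(The other dependency links word 2 to a gap after word 16.)

9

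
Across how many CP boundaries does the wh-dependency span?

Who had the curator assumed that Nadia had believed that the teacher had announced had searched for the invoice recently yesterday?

"who" is extracted from the subject of "searched".
Boundaries crossed, outermost first: [that], [that], [Ø] — 3 in total.

3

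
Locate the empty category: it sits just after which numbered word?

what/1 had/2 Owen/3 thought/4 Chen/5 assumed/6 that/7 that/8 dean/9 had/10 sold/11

The displaced element is "what" (word 1).
It is linked across 2 clause boundaries (Ø → that).
It functions as the direct object of "sold", so the gap sits immediately after word 11 ("sold").
Base order: Owen had thought Chen assumed that that dean had sold what.

11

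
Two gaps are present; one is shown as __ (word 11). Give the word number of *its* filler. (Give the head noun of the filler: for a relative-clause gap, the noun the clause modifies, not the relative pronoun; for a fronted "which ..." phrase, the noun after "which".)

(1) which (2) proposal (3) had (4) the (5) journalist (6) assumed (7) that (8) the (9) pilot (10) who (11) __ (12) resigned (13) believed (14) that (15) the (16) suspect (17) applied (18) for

9

The marked gap is inside the relative clause, the subject of "resigned".
Its filler is the head noun "pilot" (via "who"), at word 9.
(The other dependency links word 2 to a gap after word 18.)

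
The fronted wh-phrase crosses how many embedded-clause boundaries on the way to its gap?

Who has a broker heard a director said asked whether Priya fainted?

"who" is extracted from the subject of "asked".
Boundaries crossed, outermost first: [Ø], [Ø] — 2 in total.

2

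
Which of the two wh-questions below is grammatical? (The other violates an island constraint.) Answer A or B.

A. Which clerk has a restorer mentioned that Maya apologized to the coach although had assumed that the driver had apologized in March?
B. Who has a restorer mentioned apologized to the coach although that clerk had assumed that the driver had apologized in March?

B

In A, the wh-phrase is extracted from inside an adjunct island (introduced by "although"), which blocks movement.
In B, the extraction path crosses only that-complement boundaries, which are transparent.
So B is grammatical.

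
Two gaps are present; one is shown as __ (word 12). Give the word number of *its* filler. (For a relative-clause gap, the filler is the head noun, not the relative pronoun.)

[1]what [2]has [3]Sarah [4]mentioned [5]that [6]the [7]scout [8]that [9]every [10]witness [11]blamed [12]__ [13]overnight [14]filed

The marked gap is inside the relative clause, the direct object of "blamed".
Its filler is the head noun "scout" (via "that"), at word 7.
(The other dependency links word 1 to a gap after word 14.)

7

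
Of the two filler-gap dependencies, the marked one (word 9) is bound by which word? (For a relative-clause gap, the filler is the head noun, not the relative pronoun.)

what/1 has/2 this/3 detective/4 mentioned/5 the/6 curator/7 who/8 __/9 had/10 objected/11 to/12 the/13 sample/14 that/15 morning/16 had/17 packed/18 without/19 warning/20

The marked gap is inside the relative clause, the subject of "objected".
Its filler is the head noun "curator" (via "who"), at word 7.
(The other dependency links word 1 to a gap after word 18.)

7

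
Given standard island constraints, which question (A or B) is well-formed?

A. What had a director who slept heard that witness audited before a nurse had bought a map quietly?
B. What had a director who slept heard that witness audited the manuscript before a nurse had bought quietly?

A

In B, the wh-phrase is extracted from inside an adjunct island (introduced by "before"), which blocks movement.
In A, the extraction path crosses only that-complement boundaries, which are transparent.
So A is grammatical.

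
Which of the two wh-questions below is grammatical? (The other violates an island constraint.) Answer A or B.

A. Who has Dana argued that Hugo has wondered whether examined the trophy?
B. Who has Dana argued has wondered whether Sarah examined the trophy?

In A, the wh-phrase is extracted from inside a wh-island (introduced by "whether"), which blocks movement.
In B, the extraction path crosses only that-complement boundaries, which are transparent.
So B is grammatical.

B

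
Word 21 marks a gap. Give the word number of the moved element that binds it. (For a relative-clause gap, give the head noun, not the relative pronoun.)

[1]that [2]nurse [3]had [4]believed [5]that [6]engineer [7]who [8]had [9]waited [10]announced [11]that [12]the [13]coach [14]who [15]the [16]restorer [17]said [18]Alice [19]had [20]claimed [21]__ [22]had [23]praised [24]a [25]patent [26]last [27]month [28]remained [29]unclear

13

The gap at 21 is the subject of "praised", inside a relative clause.
The relative pronoun is "who" (word 14); it is bound by the head noun immediately before it.
Its filler is the head noun "coach", at word 13.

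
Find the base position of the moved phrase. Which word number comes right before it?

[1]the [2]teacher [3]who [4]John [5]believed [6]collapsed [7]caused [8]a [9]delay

The displaced element is "the teacher" (word 2).
It is linked across 1 clause boundary (Ø).
It functions as the subject of "collapsed", so the gap sits immediately after word 5 ("believed").
Base order: John believed that the teacher collapsed.

5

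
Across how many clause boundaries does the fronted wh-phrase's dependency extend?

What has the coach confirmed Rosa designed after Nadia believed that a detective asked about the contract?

"what" is extracted from the object of "designed".
Boundaries crossed, outermost first: [Ø] — 1 in total.

1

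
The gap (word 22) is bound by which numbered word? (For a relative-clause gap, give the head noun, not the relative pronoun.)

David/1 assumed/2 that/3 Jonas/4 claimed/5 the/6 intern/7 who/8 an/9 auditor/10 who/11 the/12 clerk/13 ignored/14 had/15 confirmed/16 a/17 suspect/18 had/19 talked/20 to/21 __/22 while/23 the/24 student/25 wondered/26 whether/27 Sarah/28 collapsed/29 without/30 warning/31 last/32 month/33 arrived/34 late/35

7

The gap at 22 is the prepositional object of "talked", inside a relative clause.
The relative pronoun is "who" (word 8); it is bound by the head noun immediately before it.
Its filler is the head noun "intern", at word 7.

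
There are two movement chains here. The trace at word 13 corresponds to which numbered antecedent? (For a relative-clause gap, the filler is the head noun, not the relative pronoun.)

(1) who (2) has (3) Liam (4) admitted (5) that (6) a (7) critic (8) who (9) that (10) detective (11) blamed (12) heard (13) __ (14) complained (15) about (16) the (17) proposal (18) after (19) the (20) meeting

1

The marked gap is the subject of "complained".
Its filler is the fronted wh-phrase "who", at word 1.
(The other dependency links word 7 to a gap after word 11.)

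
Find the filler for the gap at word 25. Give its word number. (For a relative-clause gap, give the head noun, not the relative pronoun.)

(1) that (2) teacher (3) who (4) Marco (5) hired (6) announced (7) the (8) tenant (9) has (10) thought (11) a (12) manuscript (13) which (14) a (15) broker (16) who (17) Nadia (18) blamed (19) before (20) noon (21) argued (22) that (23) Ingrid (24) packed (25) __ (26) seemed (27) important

12

The gap at 25 is the object of "packed", inside a relative clause.
The relative pronoun is "which" (word 13); it is bound by the head noun immediately before it.
Its filler is the head noun "manuscript", at word 12.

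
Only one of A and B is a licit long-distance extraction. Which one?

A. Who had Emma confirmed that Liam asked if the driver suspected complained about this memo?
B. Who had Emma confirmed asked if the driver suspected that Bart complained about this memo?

B

In A, the wh-phrase is extracted from inside a wh-island (introduced by "if"), which blocks movement.
In B, the extraction path crosses only that-complement boundaries, which are transparent.
So B is grammatical.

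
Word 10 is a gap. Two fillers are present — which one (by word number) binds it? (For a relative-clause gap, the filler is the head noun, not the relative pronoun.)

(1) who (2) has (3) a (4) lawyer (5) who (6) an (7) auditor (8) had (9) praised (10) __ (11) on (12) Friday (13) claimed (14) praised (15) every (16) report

The marked gap is inside the relative clause, the direct object of "praised".
Its filler is the head noun "lawyer" (via "who"), at word 4.
(The other dependency links word 1 to a gap after word 13.)

4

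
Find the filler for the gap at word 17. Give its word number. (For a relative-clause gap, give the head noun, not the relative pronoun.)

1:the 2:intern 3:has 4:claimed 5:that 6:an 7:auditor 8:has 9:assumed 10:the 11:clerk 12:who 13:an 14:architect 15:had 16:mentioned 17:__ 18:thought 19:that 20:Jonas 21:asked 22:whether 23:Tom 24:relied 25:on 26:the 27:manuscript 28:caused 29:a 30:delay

The gap at 17 is the subject of "thought", inside a relative clause.
The relative pronoun is "who" (word 12); it is bound by the head noun immediately before it.
Its filler is the head noun "clerk", at word 11.

11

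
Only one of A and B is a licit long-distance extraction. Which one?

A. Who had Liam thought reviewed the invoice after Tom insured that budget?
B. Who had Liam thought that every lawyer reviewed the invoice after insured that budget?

In B, the wh-phrase is extracted from inside an adjunct island (introduced by "after"), which blocks movement.
In A, the extraction path crosses only that-complement boundaries, which are transparent.
So A is grammatical.

A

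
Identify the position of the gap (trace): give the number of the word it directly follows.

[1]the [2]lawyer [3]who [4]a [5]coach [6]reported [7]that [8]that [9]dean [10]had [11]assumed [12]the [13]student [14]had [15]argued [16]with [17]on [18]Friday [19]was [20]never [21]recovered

The displaced element is "the lawyer" (word 2).
It is linked across 2 clause boundaries (that → Ø).
It functions as the object of the preposition "with" of "argued", so the gap sits immediately after word 16 ("with").
Base order: A coach reported that that dean had assumed the student had argued with the lawyer on Friday.

16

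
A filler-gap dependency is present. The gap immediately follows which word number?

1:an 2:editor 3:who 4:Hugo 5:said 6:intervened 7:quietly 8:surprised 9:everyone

The displaced element is "an editor" (word 2).
It is linked across 1 clause boundary (Ø).
It functions as the subject of "intervened", so the gap sits immediately after word 5 ("said").
Base order: Hugo said an editor intervened quietly.

5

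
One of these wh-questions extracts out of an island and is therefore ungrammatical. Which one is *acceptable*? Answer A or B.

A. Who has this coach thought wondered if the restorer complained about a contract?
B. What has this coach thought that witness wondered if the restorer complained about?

A

In B, the wh-phrase is extracted from inside a wh-island (introduced by "if"), which blocks movement.
In A, the extraction path crosses only that-complement boundaries, which are transparent.
So A is grammatical.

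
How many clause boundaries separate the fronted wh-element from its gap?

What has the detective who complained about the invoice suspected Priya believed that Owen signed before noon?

2

"what" is extracted from the object of "signed".
Boundaries crossed, outermost first: [Ø], [that] — 2 in total.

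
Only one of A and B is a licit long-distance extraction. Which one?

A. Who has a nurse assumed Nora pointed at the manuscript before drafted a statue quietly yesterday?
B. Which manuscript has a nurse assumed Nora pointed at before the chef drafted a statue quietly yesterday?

B

In A, the wh-phrase is extracted from inside an adjunct island (introduced by "before"), which blocks movement.
In B, the extraction path crosses only that-complement boundaries, which are transparent.
So B is grammatical.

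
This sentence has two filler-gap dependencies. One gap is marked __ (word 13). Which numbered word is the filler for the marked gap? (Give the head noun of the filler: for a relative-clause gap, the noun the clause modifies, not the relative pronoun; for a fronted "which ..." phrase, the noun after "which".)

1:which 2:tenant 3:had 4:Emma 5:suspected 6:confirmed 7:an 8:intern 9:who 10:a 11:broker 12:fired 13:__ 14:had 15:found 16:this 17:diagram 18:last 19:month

The marked gap is inside the relative clause, the direct object of "fired".
Its filler is the head noun "intern" (via "who"), at word 8.
(The other dependency links word 2 to a gap after word 5.)

8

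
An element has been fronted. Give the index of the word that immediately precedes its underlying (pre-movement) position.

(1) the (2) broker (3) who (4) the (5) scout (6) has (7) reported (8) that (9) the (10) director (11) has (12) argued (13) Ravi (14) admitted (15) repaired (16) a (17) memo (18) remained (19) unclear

The displaced element is "the broker" (word 2).
It is linked across 3 clause boundaries (that → Ø → Ø).
It functions as the subject of "repaired", so the gap sits immediately after word 14 ("admitted").
Base order: The scout has reported that the director has argued Ravi admitted that the broker repaired a memo.

14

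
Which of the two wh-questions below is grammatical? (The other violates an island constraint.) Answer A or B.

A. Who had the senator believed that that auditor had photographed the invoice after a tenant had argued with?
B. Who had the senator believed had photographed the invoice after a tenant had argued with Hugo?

In A, the wh-phrase is extracted from inside an adjunct island (introduced by "after"), which blocks movement.
In B, the extraction path crosses only that-complement boundaries, which are transparent.
So B is grammatical.

B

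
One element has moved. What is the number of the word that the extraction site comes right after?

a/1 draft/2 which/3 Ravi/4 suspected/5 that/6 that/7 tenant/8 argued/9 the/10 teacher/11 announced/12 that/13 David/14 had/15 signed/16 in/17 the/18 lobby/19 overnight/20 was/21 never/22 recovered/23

The displaced element is "a draft" (word 2).
It is linked across 3 clause boundaries (that → Ø → that).
It functions as the direct object of "signed", so the gap sits immediately after word 16 ("signed").
Base order: Ravi suspected that that tenant argued the teacher announced that David had signed a draft in the lobby overnight.

16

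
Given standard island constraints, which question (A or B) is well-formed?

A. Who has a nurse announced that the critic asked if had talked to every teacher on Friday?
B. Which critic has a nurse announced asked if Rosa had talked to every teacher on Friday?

B

In A, the wh-phrase is extracted from inside a wh-island (introduced by "if"), which blocks movement.
In B, the extraction path crosses only that-complement boundaries, which are transparent.
So B is grammatical.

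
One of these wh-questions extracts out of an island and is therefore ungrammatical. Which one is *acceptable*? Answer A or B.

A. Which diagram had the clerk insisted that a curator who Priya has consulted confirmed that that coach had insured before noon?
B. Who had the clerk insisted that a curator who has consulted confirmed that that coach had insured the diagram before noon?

A

In B, the wh-phrase is extracted from inside a complex-NP island (relative clause) (introduced by "who"), which blocks movement.
In A, the extraction path crosses only that-complement boundaries, which are transparent.
So A is grammatical.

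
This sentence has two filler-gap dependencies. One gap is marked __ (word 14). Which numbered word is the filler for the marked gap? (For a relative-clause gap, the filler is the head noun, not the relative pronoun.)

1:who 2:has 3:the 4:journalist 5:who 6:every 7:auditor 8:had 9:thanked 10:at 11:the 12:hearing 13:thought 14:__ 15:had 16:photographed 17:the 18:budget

The marked gap is the subject of "photographed".
Its filler is the fronted wh-phrase "who", at word 1.
(The other dependency links word 4 to a gap after word 9.)

1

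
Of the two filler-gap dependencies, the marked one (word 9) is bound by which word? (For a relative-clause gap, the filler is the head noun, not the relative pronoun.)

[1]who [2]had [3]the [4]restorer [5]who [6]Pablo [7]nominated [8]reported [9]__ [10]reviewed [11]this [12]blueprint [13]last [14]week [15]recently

1

The marked gap is the subject of "reviewed".
Its filler is the fronted wh-phrase "who", at word 1.
(The other dependency links word 4 to a gap after word 7.)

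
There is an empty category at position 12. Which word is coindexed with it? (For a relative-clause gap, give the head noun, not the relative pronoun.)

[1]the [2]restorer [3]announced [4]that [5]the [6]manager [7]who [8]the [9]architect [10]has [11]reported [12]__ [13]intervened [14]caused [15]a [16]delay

The gap at 12 is the subject of "intervened", inside a relative clause.
The relative pronoun is "who" (word 7); it is bound by the head noun immediately before it.
Its filler is the head noun "manager", at word 6.

6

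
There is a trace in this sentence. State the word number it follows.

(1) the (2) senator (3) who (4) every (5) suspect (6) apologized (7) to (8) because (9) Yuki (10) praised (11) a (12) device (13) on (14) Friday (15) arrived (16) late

7

The displaced element is "the senator" (word 2).
It functions as the object of the preposition "to" of "apologized", so the gap sits immediately after word 7 ("to").
Base order: Every suspect apologized to the senator because Yuki praised a device on Friday.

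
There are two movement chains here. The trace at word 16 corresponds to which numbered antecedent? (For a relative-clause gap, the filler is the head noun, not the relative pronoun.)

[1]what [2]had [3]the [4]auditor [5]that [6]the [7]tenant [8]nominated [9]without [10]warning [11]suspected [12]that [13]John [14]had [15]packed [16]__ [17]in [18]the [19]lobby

The marked gap is the direct object of "packed".
Its filler is the fronted wh-phrase "what", at word 1.
(The other dependency links word 4 to a gap after word 8.)

1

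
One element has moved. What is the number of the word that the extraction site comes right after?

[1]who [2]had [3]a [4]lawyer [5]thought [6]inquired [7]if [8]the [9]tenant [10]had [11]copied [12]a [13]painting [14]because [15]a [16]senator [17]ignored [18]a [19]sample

The displaced element is "who" (word 1).
It is linked across 1 clause boundary (Ø).
It functions as the subject of "inquired", so the gap sits immediately after word 5 ("thought").
Base order: A lawyer had thought that who inquired if the tenant had copied a painting because a senator ignored a sample.

5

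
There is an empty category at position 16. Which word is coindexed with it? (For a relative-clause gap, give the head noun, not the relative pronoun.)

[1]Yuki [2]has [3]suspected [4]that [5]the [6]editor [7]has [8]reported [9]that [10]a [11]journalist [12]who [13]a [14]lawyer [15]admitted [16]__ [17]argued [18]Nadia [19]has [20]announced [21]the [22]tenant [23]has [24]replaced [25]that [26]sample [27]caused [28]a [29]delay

The gap at 16 is the subject of "argued", inside a relative clause.
The relative pronoun is "who" (word 12); it is bound by the head noun immediately before it.
Its filler is the head noun "journalist", at word 11.

11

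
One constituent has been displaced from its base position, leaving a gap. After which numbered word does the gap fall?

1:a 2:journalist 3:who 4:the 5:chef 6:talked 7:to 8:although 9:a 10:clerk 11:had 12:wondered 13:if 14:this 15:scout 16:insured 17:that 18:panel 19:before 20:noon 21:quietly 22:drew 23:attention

The displaced element is "a journalist" (word 2).
It functions as the object of the preposition "to" of "talked", so the gap sits immediately after word 7 ("to").
Base order: The chef talked to a journalist although a clerk had wondered if this scout insured that panel before noon quietly.

7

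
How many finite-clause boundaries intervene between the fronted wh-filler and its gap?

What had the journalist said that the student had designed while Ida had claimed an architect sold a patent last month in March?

"what" is extracted from the object of "designed".
Boundaries crossed, outermost first: [that] — 1 in total.

1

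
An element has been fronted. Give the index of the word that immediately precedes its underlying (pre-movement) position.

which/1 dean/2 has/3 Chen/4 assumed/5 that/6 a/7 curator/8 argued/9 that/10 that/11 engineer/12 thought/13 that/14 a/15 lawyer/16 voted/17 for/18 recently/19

The displaced element is "which dean" (word 2).
It is linked across 3 clause boundaries (that → that → that).
It functions as the object of the preposition "for" of "voted", so the gap sits immediately after word 18 ("for").
Base order: Chen has assumed that a curator argued that that engineer thought that a lawyer voted for which dean recently.

18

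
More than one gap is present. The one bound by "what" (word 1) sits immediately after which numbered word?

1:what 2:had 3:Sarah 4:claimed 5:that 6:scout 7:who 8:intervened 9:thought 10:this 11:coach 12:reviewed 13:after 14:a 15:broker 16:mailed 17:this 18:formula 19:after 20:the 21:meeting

The displaced element is "what" (word 1).
It is linked across 2 clause boundaries (Ø → Ø).
It functions as the direct object of "reviewed", so the gap sits immediately after word 12 ("reviewed").
Base order: Sarah had claimed that scout who intervened thought this coach reviewed what after a broker mailed this formula after the meeting.

12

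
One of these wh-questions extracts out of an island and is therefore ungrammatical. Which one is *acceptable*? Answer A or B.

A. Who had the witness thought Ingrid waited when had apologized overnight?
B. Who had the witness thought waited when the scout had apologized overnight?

B

In A, the wh-phrase is extracted from inside an adjunct island (introduced by "when"), which blocks movement.
In B, the extraction path crosses only that-complement boundaries, which are transparent.
So B is grammatical.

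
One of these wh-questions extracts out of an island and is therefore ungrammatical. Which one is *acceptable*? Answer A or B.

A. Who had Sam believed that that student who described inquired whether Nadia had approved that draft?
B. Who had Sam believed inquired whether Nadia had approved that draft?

In A, the wh-phrase is extracted from inside a complex-NP island (relative clause) (introduced by "who"), which blocks movement.
In B, the extraction path crosses only that-complement boundaries, which are transparent.
So B is grammatical.

B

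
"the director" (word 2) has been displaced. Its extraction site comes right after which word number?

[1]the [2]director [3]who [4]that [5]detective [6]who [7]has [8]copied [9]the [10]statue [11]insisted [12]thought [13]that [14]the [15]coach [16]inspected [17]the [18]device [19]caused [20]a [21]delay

11

The displaced element is "the director" (word 2).
It is linked across 1 clause boundary (Ø).
It functions as the subject of "thought", so the gap sits immediately after word 11 ("insisted").
Base order: That detective who has copied the statue insisted that the director thought that the coach inspected the device.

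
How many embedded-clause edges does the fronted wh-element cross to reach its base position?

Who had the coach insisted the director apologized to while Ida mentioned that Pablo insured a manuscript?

1

"who" is extracted from the PP object of "apologized".
Boundaries crossed, outermost first: [Ø] — 1 in total.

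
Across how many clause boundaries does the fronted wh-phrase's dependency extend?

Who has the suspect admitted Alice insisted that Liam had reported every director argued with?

"who" is extracted from the PP object of "argued".
Boundaries crossed, outermost first: [Ø], [that], [Ø] — 3 in total.

3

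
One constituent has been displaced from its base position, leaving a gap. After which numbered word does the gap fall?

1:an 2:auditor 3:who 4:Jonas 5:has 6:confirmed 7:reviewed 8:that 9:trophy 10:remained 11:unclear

6

The displaced element is "an auditor" (word 2).
It is linked across 1 clause boundary (Ø).
It functions as the subject of "reviewed", so the gap sits immediately after word 6 ("confirmed").
Base order: Jonas has confirmed that an auditor reviewed that trophy.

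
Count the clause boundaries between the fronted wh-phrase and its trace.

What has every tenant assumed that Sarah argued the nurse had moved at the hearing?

"what" is extracted from the object of "moved".
Boundaries crossed, outermost first: [that], [Ø] — 2 in total.

2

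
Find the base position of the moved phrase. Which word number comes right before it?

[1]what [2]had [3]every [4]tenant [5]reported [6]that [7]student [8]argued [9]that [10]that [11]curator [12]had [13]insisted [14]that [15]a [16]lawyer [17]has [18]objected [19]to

The displaced element is "what" (word 1).
It is linked across 3 clause boundaries (Ø → that → that).
It functions as the object of the preposition "to" of "objected", so the gap sits immediately after word 19 ("to").
Base order: Every tenant had reported that student argued that that curator had insisted that a lawyer has objected to what.

19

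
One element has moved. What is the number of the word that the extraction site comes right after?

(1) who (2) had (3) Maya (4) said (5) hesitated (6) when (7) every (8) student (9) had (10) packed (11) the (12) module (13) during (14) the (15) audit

4

The displaced element is "who" (word 1).
It is linked across 1 clause boundary (Ø).
It functions as the subject of "hesitated", so the gap sits immediately after word 4 ("said").
Base order: Maya had said who hesitated when every student had packed the module during the audit.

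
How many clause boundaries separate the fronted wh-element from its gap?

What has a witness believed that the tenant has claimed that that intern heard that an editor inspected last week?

3

"what" is extracted from the object of "inspected".
Boundaries crossed, outermost first: [that], [that], [that] — 3 in total.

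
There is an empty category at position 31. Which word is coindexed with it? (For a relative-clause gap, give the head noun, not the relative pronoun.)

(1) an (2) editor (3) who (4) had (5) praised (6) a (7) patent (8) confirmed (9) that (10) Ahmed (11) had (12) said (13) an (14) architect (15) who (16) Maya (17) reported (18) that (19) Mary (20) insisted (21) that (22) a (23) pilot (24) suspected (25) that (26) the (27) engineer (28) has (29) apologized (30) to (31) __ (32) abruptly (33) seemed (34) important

14

The gap at 31 is the prepositional object of "apologized", inside a relative clause.
The relative pronoun is "who" (word 15); it is bound by the head noun immediately before it.
Its filler is the head noun "architect", at word 14.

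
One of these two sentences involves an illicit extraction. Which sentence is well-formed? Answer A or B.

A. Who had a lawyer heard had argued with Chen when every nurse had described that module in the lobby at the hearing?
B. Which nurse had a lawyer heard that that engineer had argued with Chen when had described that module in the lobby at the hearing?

A

In B, the wh-phrase is extracted from inside an adjunct island (introduced by "when"), which blocks movement.
In A, the extraction path crosses only that-complement boundaries, which are transparent.
So A is grammatical.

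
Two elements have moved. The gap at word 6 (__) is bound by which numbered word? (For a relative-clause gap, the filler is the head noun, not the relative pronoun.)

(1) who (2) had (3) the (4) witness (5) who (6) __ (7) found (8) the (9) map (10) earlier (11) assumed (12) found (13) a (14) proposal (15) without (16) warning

The marked gap is inside the relative clause, the subject of "found".
Its filler is the head noun "witness" (via "who"), at word 4.
(The other dependency links word 1 to a gap after word 11.)

4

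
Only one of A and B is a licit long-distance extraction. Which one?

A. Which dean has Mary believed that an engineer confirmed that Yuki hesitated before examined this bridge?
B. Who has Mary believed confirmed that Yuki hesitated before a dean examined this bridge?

In A, the wh-phrase is extracted from inside an adjunct island (introduced by "before"), which blocks movement.
In B, the extraction path crosses only that-complement boundaries, which are transparent.
So B is grammatical.

B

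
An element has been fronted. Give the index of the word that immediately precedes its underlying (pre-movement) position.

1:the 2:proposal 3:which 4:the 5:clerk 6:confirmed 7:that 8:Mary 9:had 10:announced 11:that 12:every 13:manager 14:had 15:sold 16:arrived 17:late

15

The displaced element is "the proposal" (word 2).
It is linked across 2 clause boundaries (that → that).
It functions as the direct object of "sold", so the gap sits immediately after word 15 ("sold").
Base order: The clerk confirmed that Mary had announced that every manager had sold the proposal.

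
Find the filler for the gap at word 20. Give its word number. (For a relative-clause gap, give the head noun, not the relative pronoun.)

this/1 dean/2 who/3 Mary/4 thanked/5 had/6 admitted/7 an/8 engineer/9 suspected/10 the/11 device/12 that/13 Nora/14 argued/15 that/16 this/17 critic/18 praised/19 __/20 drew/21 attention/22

12

The gap at 20 is the object of "praised", inside a relative clause.
The relative pronoun is "that" (word 13); it is bound by the head noun immediately before it.
Its filler is the head noun "device", at word 12.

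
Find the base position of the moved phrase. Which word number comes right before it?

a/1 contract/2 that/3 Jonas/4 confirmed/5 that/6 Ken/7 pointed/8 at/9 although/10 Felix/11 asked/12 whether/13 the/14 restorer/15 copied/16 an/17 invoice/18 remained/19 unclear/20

9

The displaced element is "a contract" (word 2).
It is linked across 1 clause boundary (that).
It functions as the object of the preposition "at" of "pointed", so the gap sits immediately after word 9 ("at").
Base order: Jonas confirmed that Ken pointed at a contract although Felix asked whether the restorer copied an invoice.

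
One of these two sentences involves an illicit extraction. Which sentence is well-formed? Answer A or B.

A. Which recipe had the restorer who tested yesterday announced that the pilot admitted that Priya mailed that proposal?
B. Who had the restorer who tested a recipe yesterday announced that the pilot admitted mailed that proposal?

In A, the wh-phrase is extracted from inside a complex-NP island (relative clause) (introduced by "who"), which blocks movement.
In B, the extraction path crosses only that-complement boundaries, which are transparent.
So B is grammatical.

B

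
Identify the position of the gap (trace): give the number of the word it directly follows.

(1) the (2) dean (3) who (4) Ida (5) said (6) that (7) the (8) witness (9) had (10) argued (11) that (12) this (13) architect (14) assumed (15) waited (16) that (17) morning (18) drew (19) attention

14

The displaced element is "the dean" (word 2).
It is linked across 3 clause boundaries (that → that → Ø).
It functions as the subject of "waited", so the gap sits immediately after word 14 ("assumed").
Base order: Ida said that the witness had argued that this architect assumed that the dean waited that morning.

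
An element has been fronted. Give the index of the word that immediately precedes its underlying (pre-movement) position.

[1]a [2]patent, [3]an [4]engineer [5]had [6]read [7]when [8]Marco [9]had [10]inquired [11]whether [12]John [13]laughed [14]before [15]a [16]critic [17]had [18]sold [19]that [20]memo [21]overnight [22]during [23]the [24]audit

The displaced element is "a patent" (word 2).
It functions as the direct object of "read", so the gap sits immediately after word 6 ("read").
Base order: An engineer had read a patent when Marco had inquired whether John laughed before a critic had sold that memo overnight during the audit.

6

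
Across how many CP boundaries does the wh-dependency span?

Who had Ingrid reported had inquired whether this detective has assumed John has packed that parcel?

"who" is extracted from the subject of "inquired".
Boundaries crossed, outermost first: [Ø] — 1 in total.

1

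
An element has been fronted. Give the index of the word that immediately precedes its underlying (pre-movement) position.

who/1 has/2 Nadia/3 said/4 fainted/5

The displaced element is "who" (word 1).
It is linked across 1 clause boundary (Ø).
It functions as the subject of "fainted", so the gap sits immediately after word 4 ("said").
Base order: Nadia has said that who fainted.

4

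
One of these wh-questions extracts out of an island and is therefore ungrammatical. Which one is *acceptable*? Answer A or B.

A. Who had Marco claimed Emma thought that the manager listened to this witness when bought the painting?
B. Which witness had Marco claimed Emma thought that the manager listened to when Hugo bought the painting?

B

In A, the wh-phrase is extracted from inside an adjunct island (introduced by "when"), which blocks movement.
In B, the extraction path crosses only that-complement boundaries, which are transparent.
So B is grammatical.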